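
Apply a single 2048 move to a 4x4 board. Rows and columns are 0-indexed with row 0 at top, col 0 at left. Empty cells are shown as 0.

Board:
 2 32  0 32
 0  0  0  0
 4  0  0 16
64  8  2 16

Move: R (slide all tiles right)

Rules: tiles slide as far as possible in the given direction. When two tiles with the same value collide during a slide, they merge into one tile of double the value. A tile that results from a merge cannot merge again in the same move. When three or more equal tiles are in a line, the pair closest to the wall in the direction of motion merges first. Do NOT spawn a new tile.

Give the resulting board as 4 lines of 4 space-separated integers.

Slide right:
row 0: [2, 32, 0, 32] -> [0, 0, 2, 64]
row 1: [0, 0, 0, 0] -> [0, 0, 0, 0]
row 2: [4, 0, 0, 16] -> [0, 0, 4, 16]
row 3: [64, 8, 2, 16] -> [64, 8, 2, 16]

Answer:  0  0  2 64
 0  0  0  0
 0  0  4 16
64  8  2 16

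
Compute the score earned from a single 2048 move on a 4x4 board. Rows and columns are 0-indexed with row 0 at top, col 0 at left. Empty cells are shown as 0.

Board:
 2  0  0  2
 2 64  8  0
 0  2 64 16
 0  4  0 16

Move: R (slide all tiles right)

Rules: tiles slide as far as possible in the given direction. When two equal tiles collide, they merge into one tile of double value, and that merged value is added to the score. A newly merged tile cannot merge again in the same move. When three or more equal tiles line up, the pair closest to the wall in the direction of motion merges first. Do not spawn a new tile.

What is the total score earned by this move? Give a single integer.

Answer: 4

Derivation:
Slide right:
row 0: [2, 0, 0, 2] -> [0, 0, 0, 4]  score +4 (running 4)
row 1: [2, 64, 8, 0] -> [0, 2, 64, 8]  score +0 (running 4)
row 2: [0, 2, 64, 16] -> [0, 2, 64, 16]  score +0 (running 4)
row 3: [0, 4, 0, 16] -> [0, 0, 4, 16]  score +0 (running 4)
Board after move:
 0  0  0  4
 0  2 64  8
 0  2 64 16
 0  0  4 16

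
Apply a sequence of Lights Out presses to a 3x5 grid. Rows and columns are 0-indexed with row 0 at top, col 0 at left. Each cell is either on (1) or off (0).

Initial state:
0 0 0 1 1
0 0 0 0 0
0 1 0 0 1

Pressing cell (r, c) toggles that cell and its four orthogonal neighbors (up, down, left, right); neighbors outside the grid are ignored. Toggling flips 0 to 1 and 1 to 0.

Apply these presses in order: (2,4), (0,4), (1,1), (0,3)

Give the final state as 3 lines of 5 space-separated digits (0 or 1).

Answer: 0 1 1 1 1
1 1 1 1 0
0 0 0 1 0

Derivation:
After press 1 at (2,4):
0 0 0 1 1
0 0 0 0 1
0 1 0 1 0

After press 2 at (0,4):
0 0 0 0 0
0 0 0 0 0
0 1 0 1 0

After press 3 at (1,1):
0 1 0 0 0
1 1 1 0 0
0 0 0 1 0

After press 4 at (0,3):
0 1 1 1 1
1 1 1 1 0
0 0 0 1 0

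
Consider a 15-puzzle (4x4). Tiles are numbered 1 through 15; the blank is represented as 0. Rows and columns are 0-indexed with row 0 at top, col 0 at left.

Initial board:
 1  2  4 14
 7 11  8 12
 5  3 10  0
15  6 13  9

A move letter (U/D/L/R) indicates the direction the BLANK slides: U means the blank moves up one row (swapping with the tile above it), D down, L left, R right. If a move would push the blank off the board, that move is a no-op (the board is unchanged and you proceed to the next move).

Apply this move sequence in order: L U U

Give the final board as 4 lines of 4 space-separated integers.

After move 1 (L):
 1  2  4 14
 7 11  8 12
 5  3  0 10
15  6 13  9

After move 2 (U):
 1  2  4 14
 7 11  0 12
 5  3  8 10
15  6 13  9

After move 3 (U):
 1  2  0 14
 7 11  4 12
 5  3  8 10
15  6 13  9

Answer:  1  2  0 14
 7 11  4 12
 5  3  8 10
15  6 13  9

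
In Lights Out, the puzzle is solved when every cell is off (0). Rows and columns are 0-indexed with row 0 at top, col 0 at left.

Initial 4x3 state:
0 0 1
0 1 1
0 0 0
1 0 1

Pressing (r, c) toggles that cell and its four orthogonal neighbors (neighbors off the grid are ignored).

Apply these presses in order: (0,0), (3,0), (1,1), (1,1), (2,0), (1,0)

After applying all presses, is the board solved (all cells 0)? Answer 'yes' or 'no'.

After press 1 at (0,0):
1 1 1
1 1 1
0 0 0
1 0 1

After press 2 at (3,0):
1 1 1
1 1 1
1 0 0
0 1 1

After press 3 at (1,1):
1 0 1
0 0 0
1 1 0
0 1 1

After press 4 at (1,1):
1 1 1
1 1 1
1 0 0
0 1 1

After press 5 at (2,0):
1 1 1
0 1 1
0 1 0
1 1 1

After press 6 at (1,0):
0 1 1
1 0 1
1 1 0
1 1 1

Lights still on: 9

Answer: no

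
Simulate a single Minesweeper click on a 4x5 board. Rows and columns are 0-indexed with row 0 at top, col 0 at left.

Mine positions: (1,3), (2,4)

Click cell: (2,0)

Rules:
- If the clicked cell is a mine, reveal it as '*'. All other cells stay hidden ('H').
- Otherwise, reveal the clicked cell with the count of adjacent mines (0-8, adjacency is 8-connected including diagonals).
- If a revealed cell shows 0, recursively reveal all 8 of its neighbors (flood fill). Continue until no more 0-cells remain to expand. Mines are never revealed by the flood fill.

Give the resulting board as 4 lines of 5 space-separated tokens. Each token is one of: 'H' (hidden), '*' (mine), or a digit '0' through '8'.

0 0 1 H H
0 0 1 H H
0 0 1 2 H
0 0 0 1 H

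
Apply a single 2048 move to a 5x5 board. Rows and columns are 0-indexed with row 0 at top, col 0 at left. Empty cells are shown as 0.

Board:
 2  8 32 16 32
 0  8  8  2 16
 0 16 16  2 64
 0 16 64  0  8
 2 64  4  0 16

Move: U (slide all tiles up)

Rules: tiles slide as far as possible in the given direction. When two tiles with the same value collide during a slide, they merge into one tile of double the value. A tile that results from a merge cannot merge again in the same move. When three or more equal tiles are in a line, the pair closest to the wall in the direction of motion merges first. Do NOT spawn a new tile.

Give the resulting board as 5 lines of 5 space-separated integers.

Slide up:
col 0: [2, 0, 0, 0, 2] -> [4, 0, 0, 0, 0]
col 1: [8, 8, 16, 16, 64] -> [16, 32, 64, 0, 0]
col 2: [32, 8, 16, 64, 4] -> [32, 8, 16, 64, 4]
col 3: [16, 2, 2, 0, 0] -> [16, 4, 0, 0, 0]
col 4: [32, 16, 64, 8, 16] -> [32, 16, 64, 8, 16]

Answer:  4 16 32 16 32
 0 32  8  4 16
 0 64 16  0 64
 0  0 64  0  8
 0  0  4  0 16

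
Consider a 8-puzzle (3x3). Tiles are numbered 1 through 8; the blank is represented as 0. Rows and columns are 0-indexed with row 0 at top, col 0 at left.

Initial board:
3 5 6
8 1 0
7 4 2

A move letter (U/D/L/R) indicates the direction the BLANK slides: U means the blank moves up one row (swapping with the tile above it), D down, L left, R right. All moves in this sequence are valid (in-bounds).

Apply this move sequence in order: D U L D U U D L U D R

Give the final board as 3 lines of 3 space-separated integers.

Answer: 3 5 6
8 0 1
7 4 2

Derivation:
After move 1 (D):
3 5 6
8 1 2
7 4 0

After move 2 (U):
3 5 6
8 1 0
7 4 2

After move 3 (L):
3 5 6
8 0 1
7 4 2

After move 4 (D):
3 5 6
8 4 1
7 0 2

After move 5 (U):
3 5 6
8 0 1
7 4 2

After move 6 (U):
3 0 6
8 5 1
7 4 2

After move 7 (D):
3 5 6
8 0 1
7 4 2

After move 8 (L):
3 5 6
0 8 1
7 4 2

After move 9 (U):
0 5 6
3 8 1
7 4 2

After move 10 (D):
3 5 6
0 8 1
7 4 2

After move 11 (R):
3 5 6
8 0 1
7 4 2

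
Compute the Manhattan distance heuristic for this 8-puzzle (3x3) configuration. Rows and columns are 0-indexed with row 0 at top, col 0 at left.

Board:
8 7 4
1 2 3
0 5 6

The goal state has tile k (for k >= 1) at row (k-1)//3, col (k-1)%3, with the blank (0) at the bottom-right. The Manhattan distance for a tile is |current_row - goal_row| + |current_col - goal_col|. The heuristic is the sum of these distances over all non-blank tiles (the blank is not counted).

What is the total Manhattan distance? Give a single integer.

Answer: 14

Derivation:
Tile 8: (0,0)->(2,1) = 3
Tile 7: (0,1)->(2,0) = 3
Tile 4: (0,2)->(1,0) = 3
Tile 1: (1,0)->(0,0) = 1
Tile 2: (1,1)->(0,1) = 1
Tile 3: (1,2)->(0,2) = 1
Tile 5: (2,1)->(1,1) = 1
Tile 6: (2,2)->(1,2) = 1
Sum: 3 + 3 + 3 + 1 + 1 + 1 + 1 + 1 = 14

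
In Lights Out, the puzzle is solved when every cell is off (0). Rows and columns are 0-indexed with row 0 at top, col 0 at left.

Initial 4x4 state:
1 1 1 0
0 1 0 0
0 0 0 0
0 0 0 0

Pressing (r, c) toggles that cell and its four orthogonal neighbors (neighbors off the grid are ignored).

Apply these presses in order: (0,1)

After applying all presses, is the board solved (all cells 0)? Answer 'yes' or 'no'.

After press 1 at (0,1):
0 0 0 0
0 0 0 0
0 0 0 0
0 0 0 0

Lights still on: 0

Answer: yes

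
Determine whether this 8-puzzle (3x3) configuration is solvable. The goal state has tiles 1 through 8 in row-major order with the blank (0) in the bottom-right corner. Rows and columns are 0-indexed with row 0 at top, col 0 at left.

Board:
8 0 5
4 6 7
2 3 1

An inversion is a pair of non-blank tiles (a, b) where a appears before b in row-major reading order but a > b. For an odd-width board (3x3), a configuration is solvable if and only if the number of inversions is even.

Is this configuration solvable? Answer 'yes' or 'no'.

Answer: yes

Derivation:
Inversions (pairs i<j in row-major order where tile[i] > tile[j] > 0): 22
22 is even, so the puzzle is solvable.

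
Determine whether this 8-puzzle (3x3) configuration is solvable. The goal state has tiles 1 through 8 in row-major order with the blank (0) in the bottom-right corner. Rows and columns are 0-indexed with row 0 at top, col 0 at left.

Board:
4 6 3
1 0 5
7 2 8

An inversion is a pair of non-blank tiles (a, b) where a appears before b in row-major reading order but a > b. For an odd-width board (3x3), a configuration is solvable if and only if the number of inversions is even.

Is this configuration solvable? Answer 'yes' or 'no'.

Inversions (pairs i<j in row-major order where tile[i] > tile[j] > 0): 11
11 is odd, so the puzzle is not solvable.

Answer: no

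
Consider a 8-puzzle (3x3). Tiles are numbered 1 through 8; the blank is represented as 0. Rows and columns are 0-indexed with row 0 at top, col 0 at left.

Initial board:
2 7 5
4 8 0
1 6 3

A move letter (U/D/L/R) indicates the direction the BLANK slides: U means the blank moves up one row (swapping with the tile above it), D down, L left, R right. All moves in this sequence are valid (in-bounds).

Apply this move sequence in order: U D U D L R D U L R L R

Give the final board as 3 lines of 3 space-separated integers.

After move 1 (U):
2 7 0
4 8 5
1 6 3

After move 2 (D):
2 7 5
4 8 0
1 6 3

After move 3 (U):
2 7 0
4 8 5
1 6 3

After move 4 (D):
2 7 5
4 8 0
1 6 3

After move 5 (L):
2 7 5
4 0 8
1 6 3

After move 6 (R):
2 7 5
4 8 0
1 6 3

After move 7 (D):
2 7 5
4 8 3
1 6 0

After move 8 (U):
2 7 5
4 8 0
1 6 3

After move 9 (L):
2 7 5
4 0 8
1 6 3

After move 10 (R):
2 7 5
4 8 0
1 6 3

After move 11 (L):
2 7 5
4 0 8
1 6 3

After move 12 (R):
2 7 5
4 8 0
1 6 3

Answer: 2 7 5
4 8 0
1 6 3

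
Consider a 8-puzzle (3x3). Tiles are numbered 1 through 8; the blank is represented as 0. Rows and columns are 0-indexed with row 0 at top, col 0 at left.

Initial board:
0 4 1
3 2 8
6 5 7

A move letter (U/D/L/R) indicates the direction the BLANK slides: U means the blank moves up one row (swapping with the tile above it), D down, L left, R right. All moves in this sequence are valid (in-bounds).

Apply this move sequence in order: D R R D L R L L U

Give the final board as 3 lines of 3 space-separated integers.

Answer: 3 4 1
0 8 7
2 6 5

Derivation:
After move 1 (D):
3 4 1
0 2 8
6 5 7

After move 2 (R):
3 4 1
2 0 8
6 5 7

After move 3 (R):
3 4 1
2 8 0
6 5 7

After move 4 (D):
3 4 1
2 8 7
6 5 0

After move 5 (L):
3 4 1
2 8 7
6 0 5

After move 6 (R):
3 4 1
2 8 7
6 5 0

After move 7 (L):
3 4 1
2 8 7
6 0 5

After move 8 (L):
3 4 1
2 8 7
0 6 5

After move 9 (U):
3 4 1
0 8 7
2 6 5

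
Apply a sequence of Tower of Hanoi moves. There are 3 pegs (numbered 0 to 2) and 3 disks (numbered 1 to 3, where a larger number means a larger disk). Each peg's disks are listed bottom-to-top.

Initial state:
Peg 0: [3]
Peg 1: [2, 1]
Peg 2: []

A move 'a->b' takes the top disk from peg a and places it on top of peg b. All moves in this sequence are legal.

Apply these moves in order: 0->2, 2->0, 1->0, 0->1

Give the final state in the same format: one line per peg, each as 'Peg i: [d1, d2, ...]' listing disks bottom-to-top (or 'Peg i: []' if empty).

After move 1 (0->2):
Peg 0: []
Peg 1: [2, 1]
Peg 2: [3]

After move 2 (2->0):
Peg 0: [3]
Peg 1: [2, 1]
Peg 2: []

After move 3 (1->0):
Peg 0: [3, 1]
Peg 1: [2]
Peg 2: []

After move 4 (0->1):
Peg 0: [3]
Peg 1: [2, 1]
Peg 2: []

Answer: Peg 0: [3]
Peg 1: [2, 1]
Peg 2: []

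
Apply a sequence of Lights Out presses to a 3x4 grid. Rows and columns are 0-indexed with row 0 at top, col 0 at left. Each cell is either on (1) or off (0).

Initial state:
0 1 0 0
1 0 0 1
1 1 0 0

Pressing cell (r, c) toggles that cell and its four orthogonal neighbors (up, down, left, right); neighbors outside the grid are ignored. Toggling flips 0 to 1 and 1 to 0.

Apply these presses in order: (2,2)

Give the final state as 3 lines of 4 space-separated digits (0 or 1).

After press 1 at (2,2):
0 1 0 0
1 0 1 1
1 0 1 1

Answer: 0 1 0 0
1 0 1 1
1 0 1 1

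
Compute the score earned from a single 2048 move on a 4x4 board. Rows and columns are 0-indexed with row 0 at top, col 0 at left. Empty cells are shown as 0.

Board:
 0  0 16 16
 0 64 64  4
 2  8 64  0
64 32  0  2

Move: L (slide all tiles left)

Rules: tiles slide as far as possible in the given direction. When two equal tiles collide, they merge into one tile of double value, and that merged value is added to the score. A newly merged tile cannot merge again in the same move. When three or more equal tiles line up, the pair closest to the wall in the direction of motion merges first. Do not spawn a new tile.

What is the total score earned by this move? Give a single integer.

Answer: 160

Derivation:
Slide left:
row 0: [0, 0, 16, 16] -> [32, 0, 0, 0]  score +32 (running 32)
row 1: [0, 64, 64, 4] -> [128, 4, 0, 0]  score +128 (running 160)
row 2: [2, 8, 64, 0] -> [2, 8, 64, 0]  score +0 (running 160)
row 3: [64, 32, 0, 2] -> [64, 32, 2, 0]  score +0 (running 160)
Board after move:
 32   0   0   0
128   4   0   0
  2   8  64   0
 64  32   2   0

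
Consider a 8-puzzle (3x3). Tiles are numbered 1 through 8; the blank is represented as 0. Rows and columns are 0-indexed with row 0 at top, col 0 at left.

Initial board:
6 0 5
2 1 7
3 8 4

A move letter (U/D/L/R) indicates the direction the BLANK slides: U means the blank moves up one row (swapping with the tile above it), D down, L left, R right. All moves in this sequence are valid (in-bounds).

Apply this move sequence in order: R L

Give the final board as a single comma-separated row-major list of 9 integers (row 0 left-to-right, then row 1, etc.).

Answer: 6, 0, 5, 2, 1, 7, 3, 8, 4

Derivation:
After move 1 (R):
6 5 0
2 1 7
3 8 4

After move 2 (L):
6 0 5
2 1 7
3 8 4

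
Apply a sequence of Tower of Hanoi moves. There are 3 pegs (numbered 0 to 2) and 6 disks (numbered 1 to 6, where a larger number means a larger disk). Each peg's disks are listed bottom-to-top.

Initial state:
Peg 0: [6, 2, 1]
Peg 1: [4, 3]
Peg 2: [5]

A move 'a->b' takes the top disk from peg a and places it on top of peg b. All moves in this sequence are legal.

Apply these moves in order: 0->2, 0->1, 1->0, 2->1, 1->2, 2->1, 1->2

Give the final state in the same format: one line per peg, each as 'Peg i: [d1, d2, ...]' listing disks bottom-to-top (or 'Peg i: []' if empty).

After move 1 (0->2):
Peg 0: [6, 2]
Peg 1: [4, 3]
Peg 2: [5, 1]

After move 2 (0->1):
Peg 0: [6]
Peg 1: [4, 3, 2]
Peg 2: [5, 1]

After move 3 (1->0):
Peg 0: [6, 2]
Peg 1: [4, 3]
Peg 2: [5, 1]

After move 4 (2->1):
Peg 0: [6, 2]
Peg 1: [4, 3, 1]
Peg 2: [5]

After move 5 (1->2):
Peg 0: [6, 2]
Peg 1: [4, 3]
Peg 2: [5, 1]

After move 6 (2->1):
Peg 0: [6, 2]
Peg 1: [4, 3, 1]
Peg 2: [5]

After move 7 (1->2):
Peg 0: [6, 2]
Peg 1: [4, 3]
Peg 2: [5, 1]

Answer: Peg 0: [6, 2]
Peg 1: [4, 3]
Peg 2: [5, 1]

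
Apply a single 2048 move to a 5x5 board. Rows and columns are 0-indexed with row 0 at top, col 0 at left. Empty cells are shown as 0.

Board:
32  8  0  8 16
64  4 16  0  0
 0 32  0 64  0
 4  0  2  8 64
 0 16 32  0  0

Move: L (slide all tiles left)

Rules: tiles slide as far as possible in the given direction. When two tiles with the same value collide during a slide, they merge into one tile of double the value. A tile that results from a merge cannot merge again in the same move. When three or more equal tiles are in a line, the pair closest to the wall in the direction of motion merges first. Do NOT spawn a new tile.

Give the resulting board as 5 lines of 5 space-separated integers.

Answer: 32 16 16  0  0
64  4 16  0  0
32 64  0  0  0
 4  2  8 64  0
16 32  0  0  0

Derivation:
Slide left:
row 0: [32, 8, 0, 8, 16] -> [32, 16, 16, 0, 0]
row 1: [64, 4, 16, 0, 0] -> [64, 4, 16, 0, 0]
row 2: [0, 32, 0, 64, 0] -> [32, 64, 0, 0, 0]
row 3: [4, 0, 2, 8, 64] -> [4, 2, 8, 64, 0]
row 4: [0, 16, 32, 0, 0] -> [16, 32, 0, 0, 0]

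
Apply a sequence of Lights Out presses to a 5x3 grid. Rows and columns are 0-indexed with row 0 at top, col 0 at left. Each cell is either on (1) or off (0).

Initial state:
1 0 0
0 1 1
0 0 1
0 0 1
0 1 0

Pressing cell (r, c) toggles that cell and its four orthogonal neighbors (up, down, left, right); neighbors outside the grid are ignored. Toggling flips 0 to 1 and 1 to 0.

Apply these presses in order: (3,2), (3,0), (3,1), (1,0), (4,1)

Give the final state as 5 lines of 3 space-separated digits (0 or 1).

Answer: 0 0 0
1 0 1
0 1 0
0 0 1
0 1 0

Derivation:
After press 1 at (3,2):
1 0 0
0 1 1
0 0 0
0 1 0
0 1 1

After press 2 at (3,0):
1 0 0
0 1 1
1 0 0
1 0 0
1 1 1

After press 3 at (3,1):
1 0 0
0 1 1
1 1 0
0 1 1
1 0 1

After press 4 at (1,0):
0 0 0
1 0 1
0 1 0
0 1 1
1 0 1

After press 5 at (4,1):
0 0 0
1 0 1
0 1 0
0 0 1
0 1 0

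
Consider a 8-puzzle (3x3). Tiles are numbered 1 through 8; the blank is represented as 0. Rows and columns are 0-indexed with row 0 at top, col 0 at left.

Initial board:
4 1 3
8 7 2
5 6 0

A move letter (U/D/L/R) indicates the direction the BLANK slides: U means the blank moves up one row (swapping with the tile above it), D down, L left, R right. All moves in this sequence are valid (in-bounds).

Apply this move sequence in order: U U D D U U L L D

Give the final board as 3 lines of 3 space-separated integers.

Answer: 8 4 1
0 7 3
5 6 2

Derivation:
After move 1 (U):
4 1 3
8 7 0
5 6 2

After move 2 (U):
4 1 0
8 7 3
5 6 2

After move 3 (D):
4 1 3
8 7 0
5 6 2

After move 4 (D):
4 1 3
8 7 2
5 6 0

After move 5 (U):
4 1 3
8 7 0
5 6 2

After move 6 (U):
4 1 0
8 7 3
5 6 2

After move 7 (L):
4 0 1
8 7 3
5 6 2

After move 8 (L):
0 4 1
8 7 3
5 6 2

After move 9 (D):
8 4 1
0 7 3
5 6 2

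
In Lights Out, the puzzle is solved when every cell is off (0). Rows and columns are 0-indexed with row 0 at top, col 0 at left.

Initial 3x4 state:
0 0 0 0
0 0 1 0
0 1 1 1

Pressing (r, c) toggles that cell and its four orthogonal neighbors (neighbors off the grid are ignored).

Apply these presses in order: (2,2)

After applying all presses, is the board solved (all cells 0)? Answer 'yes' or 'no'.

After press 1 at (2,2):
0 0 0 0
0 0 0 0
0 0 0 0

Lights still on: 0

Answer: yes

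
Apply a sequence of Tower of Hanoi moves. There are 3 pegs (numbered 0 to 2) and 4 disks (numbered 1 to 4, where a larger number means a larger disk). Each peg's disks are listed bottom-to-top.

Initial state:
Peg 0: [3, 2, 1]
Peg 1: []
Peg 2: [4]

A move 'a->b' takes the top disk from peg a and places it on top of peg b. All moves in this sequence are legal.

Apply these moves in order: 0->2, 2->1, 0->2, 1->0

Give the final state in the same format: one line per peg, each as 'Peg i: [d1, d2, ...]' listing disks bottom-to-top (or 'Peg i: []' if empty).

Answer: Peg 0: [3, 1]
Peg 1: []
Peg 2: [4, 2]

Derivation:
After move 1 (0->2):
Peg 0: [3, 2]
Peg 1: []
Peg 2: [4, 1]

After move 2 (2->1):
Peg 0: [3, 2]
Peg 1: [1]
Peg 2: [4]

After move 3 (0->2):
Peg 0: [3]
Peg 1: [1]
Peg 2: [4, 2]

After move 4 (1->0):
Peg 0: [3, 1]
Peg 1: []
Peg 2: [4, 2]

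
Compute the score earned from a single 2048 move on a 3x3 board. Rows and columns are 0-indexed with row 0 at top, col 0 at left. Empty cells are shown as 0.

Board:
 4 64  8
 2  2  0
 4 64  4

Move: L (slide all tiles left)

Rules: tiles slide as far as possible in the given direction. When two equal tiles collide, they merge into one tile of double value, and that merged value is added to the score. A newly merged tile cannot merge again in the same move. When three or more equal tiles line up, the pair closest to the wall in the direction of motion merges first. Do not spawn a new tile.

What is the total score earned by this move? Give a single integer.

Answer: 4

Derivation:
Slide left:
row 0: [4, 64, 8] -> [4, 64, 8]  score +0 (running 0)
row 1: [2, 2, 0] -> [4, 0, 0]  score +4 (running 4)
row 2: [4, 64, 4] -> [4, 64, 4]  score +0 (running 4)
Board after move:
 4 64  8
 4  0  0
 4 64  4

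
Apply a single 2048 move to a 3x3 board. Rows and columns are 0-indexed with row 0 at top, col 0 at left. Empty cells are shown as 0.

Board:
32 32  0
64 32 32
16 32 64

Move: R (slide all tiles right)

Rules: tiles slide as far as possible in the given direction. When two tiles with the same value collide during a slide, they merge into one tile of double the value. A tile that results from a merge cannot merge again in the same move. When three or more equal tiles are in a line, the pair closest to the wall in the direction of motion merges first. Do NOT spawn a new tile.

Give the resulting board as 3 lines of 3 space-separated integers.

Answer:  0  0 64
 0 64 64
16 32 64

Derivation:
Slide right:
row 0: [32, 32, 0] -> [0, 0, 64]
row 1: [64, 32, 32] -> [0, 64, 64]
row 2: [16, 32, 64] -> [16, 32, 64]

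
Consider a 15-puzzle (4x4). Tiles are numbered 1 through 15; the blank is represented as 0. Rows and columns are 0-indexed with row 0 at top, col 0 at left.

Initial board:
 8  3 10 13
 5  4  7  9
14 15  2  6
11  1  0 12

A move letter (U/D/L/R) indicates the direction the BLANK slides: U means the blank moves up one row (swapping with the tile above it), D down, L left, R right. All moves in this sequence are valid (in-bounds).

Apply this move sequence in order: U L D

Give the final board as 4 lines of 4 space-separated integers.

After move 1 (U):
 8  3 10 13
 5  4  7  9
14 15  0  6
11  1  2 12

After move 2 (L):
 8  3 10 13
 5  4  7  9
14  0 15  6
11  1  2 12

After move 3 (D):
 8  3 10 13
 5  4  7  9
14  1 15  6
11  0  2 12

Answer:  8  3 10 13
 5  4  7  9
14  1 15  6
11  0  2 12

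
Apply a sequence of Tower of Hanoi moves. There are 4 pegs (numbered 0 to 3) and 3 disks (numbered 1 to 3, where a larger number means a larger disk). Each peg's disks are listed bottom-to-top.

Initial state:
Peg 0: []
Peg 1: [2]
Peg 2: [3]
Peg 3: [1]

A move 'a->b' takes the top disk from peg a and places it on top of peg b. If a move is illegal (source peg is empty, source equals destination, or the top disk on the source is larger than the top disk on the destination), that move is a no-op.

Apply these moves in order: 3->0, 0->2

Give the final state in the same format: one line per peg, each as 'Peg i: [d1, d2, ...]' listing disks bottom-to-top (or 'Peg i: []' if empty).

Answer: Peg 0: []
Peg 1: [2]
Peg 2: [3, 1]
Peg 3: []

Derivation:
After move 1 (3->0):
Peg 0: [1]
Peg 1: [2]
Peg 2: [3]
Peg 3: []

After move 2 (0->2):
Peg 0: []
Peg 1: [2]
Peg 2: [3, 1]
Peg 3: []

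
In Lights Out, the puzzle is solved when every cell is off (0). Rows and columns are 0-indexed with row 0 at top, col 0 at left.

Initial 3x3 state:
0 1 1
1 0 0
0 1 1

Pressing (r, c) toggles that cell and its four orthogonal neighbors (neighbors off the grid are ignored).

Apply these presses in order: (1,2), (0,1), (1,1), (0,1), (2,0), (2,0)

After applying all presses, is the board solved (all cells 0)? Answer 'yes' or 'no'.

After press 1 at (1,2):
0 1 0
1 1 1
0 1 0

After press 2 at (0,1):
1 0 1
1 0 1
0 1 0

After press 3 at (1,1):
1 1 1
0 1 0
0 0 0

After press 4 at (0,1):
0 0 0
0 0 0
0 0 0

After press 5 at (2,0):
0 0 0
1 0 0
1 1 0

After press 6 at (2,0):
0 0 0
0 0 0
0 0 0

Lights still on: 0

Answer: yes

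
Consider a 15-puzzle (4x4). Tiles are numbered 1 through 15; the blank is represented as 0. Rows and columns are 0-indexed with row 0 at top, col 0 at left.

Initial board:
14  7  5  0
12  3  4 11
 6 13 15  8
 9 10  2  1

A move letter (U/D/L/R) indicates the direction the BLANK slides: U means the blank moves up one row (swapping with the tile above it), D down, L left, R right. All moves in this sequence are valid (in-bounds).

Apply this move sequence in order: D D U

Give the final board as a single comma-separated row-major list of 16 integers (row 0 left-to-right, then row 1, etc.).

Answer: 14, 7, 5, 11, 12, 3, 4, 0, 6, 13, 15, 8, 9, 10, 2, 1

Derivation:
After move 1 (D):
14  7  5 11
12  3  4  0
 6 13 15  8
 9 10  2  1

After move 2 (D):
14  7  5 11
12  3  4  8
 6 13 15  0
 9 10  2  1

After move 3 (U):
14  7  5 11
12  3  4  0
 6 13 15  8
 9 10  2  1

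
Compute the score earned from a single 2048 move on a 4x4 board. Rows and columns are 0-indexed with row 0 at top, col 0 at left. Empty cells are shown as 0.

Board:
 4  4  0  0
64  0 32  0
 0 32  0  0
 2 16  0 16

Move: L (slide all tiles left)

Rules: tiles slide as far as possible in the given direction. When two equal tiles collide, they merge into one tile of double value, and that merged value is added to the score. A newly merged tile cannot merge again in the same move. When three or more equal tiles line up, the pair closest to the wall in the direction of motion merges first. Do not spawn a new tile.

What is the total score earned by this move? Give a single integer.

Slide left:
row 0: [4, 4, 0, 0] -> [8, 0, 0, 0]  score +8 (running 8)
row 1: [64, 0, 32, 0] -> [64, 32, 0, 0]  score +0 (running 8)
row 2: [0, 32, 0, 0] -> [32, 0, 0, 0]  score +0 (running 8)
row 3: [2, 16, 0, 16] -> [2, 32, 0, 0]  score +32 (running 40)
Board after move:
 8  0  0  0
64 32  0  0
32  0  0  0
 2 32  0  0

Answer: 40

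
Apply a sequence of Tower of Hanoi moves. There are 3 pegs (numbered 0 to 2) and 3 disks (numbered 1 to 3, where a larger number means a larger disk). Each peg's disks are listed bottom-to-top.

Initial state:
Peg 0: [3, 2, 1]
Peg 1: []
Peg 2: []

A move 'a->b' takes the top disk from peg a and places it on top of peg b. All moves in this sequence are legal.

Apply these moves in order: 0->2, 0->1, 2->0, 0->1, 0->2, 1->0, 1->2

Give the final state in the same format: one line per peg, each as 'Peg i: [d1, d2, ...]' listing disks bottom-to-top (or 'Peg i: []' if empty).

After move 1 (0->2):
Peg 0: [3, 2]
Peg 1: []
Peg 2: [1]

After move 2 (0->1):
Peg 0: [3]
Peg 1: [2]
Peg 2: [1]

After move 3 (2->0):
Peg 0: [3, 1]
Peg 1: [2]
Peg 2: []

After move 4 (0->1):
Peg 0: [3]
Peg 1: [2, 1]
Peg 2: []

After move 5 (0->2):
Peg 0: []
Peg 1: [2, 1]
Peg 2: [3]

After move 6 (1->0):
Peg 0: [1]
Peg 1: [2]
Peg 2: [3]

After move 7 (1->2):
Peg 0: [1]
Peg 1: []
Peg 2: [3, 2]

Answer: Peg 0: [1]
Peg 1: []
Peg 2: [3, 2]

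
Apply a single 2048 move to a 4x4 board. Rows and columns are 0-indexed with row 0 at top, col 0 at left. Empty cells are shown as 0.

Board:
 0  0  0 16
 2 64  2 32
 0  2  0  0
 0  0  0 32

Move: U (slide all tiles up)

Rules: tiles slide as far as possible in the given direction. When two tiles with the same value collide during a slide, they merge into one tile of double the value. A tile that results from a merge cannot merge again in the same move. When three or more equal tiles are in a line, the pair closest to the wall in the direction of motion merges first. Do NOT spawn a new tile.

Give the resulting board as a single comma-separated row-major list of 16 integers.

Slide up:
col 0: [0, 2, 0, 0] -> [2, 0, 0, 0]
col 1: [0, 64, 2, 0] -> [64, 2, 0, 0]
col 2: [0, 2, 0, 0] -> [2, 0, 0, 0]
col 3: [16, 32, 0, 32] -> [16, 64, 0, 0]

Answer: 2, 64, 2, 16, 0, 2, 0, 64, 0, 0, 0, 0, 0, 0, 0, 0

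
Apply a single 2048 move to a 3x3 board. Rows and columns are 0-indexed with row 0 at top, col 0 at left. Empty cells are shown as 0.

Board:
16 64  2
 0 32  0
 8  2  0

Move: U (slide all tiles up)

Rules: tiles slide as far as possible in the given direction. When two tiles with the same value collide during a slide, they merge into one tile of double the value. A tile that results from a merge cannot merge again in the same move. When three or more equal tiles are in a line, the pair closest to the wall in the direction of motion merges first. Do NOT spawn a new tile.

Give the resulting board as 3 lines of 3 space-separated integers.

Slide up:
col 0: [16, 0, 8] -> [16, 8, 0]
col 1: [64, 32, 2] -> [64, 32, 2]
col 2: [2, 0, 0] -> [2, 0, 0]

Answer: 16 64  2
 8 32  0
 0  2  0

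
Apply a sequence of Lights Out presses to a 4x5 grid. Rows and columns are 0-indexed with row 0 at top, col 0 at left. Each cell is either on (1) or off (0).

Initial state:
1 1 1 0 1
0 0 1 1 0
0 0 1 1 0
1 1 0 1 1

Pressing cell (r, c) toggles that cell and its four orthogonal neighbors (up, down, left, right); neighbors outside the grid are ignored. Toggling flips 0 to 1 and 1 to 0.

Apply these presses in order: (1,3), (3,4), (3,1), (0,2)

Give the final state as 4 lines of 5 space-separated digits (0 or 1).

After press 1 at (1,3):
1 1 1 1 1
0 0 0 0 1
0 0 1 0 0
1 1 0 1 1

After press 2 at (3,4):
1 1 1 1 1
0 0 0 0 1
0 0 1 0 1
1 1 0 0 0

After press 3 at (3,1):
1 1 1 1 1
0 0 0 0 1
0 1 1 0 1
0 0 1 0 0

After press 4 at (0,2):
1 0 0 0 1
0 0 1 0 1
0 1 1 0 1
0 0 1 0 0

Answer: 1 0 0 0 1
0 0 1 0 1
0 1 1 0 1
0 0 1 0 0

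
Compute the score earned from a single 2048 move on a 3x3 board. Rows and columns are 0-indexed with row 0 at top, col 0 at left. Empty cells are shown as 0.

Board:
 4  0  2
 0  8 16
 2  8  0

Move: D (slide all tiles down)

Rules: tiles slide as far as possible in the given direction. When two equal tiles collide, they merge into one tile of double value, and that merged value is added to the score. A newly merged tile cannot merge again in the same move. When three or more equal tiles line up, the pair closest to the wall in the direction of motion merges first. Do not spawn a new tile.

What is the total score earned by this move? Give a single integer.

Slide down:
col 0: [4, 0, 2] -> [0, 4, 2]  score +0 (running 0)
col 1: [0, 8, 8] -> [0, 0, 16]  score +16 (running 16)
col 2: [2, 16, 0] -> [0, 2, 16]  score +0 (running 16)
Board after move:
 0  0  0
 4  0  2
 2 16 16

Answer: 16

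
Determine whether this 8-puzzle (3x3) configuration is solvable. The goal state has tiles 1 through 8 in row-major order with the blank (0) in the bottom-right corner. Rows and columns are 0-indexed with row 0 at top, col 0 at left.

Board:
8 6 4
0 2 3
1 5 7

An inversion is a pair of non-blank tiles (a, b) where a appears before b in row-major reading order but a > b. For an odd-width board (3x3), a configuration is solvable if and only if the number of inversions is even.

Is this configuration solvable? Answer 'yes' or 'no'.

Answer: no

Derivation:
Inversions (pairs i<j in row-major order where tile[i] > tile[j] > 0): 17
17 is odd, so the puzzle is not solvable.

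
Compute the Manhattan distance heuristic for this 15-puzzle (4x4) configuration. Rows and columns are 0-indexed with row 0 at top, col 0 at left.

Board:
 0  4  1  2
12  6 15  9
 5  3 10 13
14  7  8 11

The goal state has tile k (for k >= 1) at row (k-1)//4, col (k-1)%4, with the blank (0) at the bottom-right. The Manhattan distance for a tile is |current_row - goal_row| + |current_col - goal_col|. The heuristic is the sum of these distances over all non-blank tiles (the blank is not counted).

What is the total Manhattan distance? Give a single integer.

Tile 4: at (0,1), goal (0,3), distance |0-0|+|1-3| = 2
Tile 1: at (0,2), goal (0,0), distance |0-0|+|2-0| = 2
Tile 2: at (0,3), goal (0,1), distance |0-0|+|3-1| = 2
Tile 12: at (1,0), goal (2,3), distance |1-2|+|0-3| = 4
Tile 6: at (1,1), goal (1,1), distance |1-1|+|1-1| = 0
Tile 15: at (1,2), goal (3,2), distance |1-3|+|2-2| = 2
Tile 9: at (1,3), goal (2,0), distance |1-2|+|3-0| = 4
Tile 5: at (2,0), goal (1,0), distance |2-1|+|0-0| = 1
Tile 3: at (2,1), goal (0,2), distance |2-0|+|1-2| = 3
Tile 10: at (2,2), goal (2,1), distance |2-2|+|2-1| = 1
Tile 13: at (2,3), goal (3,0), distance |2-3|+|3-0| = 4
Tile 14: at (3,0), goal (3,1), distance |3-3|+|0-1| = 1
Tile 7: at (3,1), goal (1,2), distance |3-1|+|1-2| = 3
Tile 8: at (3,2), goal (1,3), distance |3-1|+|2-3| = 3
Tile 11: at (3,3), goal (2,2), distance |3-2|+|3-2| = 2
Sum: 2 + 2 + 2 + 4 + 0 + 2 + 4 + 1 + 3 + 1 + 4 + 1 + 3 + 3 + 2 = 34

Answer: 34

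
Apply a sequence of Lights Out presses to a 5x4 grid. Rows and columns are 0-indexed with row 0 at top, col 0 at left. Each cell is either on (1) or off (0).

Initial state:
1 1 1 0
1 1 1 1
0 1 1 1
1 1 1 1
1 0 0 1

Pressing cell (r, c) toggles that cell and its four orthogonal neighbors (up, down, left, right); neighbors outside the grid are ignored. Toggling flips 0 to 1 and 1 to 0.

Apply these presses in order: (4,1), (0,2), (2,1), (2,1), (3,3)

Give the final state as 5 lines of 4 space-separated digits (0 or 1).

Answer: 1 0 0 1
1 1 0 1
0 1 1 0
1 0 0 0
0 1 1 0

Derivation:
After press 1 at (4,1):
1 1 1 0
1 1 1 1
0 1 1 1
1 0 1 1
0 1 1 1

After press 2 at (0,2):
1 0 0 1
1 1 0 1
0 1 1 1
1 0 1 1
0 1 1 1

After press 3 at (2,1):
1 0 0 1
1 0 0 1
1 0 0 1
1 1 1 1
0 1 1 1

After press 4 at (2,1):
1 0 0 1
1 1 0 1
0 1 1 1
1 0 1 1
0 1 1 1

After press 5 at (3,3):
1 0 0 1
1 1 0 1
0 1 1 0
1 0 0 0
0 1 1 0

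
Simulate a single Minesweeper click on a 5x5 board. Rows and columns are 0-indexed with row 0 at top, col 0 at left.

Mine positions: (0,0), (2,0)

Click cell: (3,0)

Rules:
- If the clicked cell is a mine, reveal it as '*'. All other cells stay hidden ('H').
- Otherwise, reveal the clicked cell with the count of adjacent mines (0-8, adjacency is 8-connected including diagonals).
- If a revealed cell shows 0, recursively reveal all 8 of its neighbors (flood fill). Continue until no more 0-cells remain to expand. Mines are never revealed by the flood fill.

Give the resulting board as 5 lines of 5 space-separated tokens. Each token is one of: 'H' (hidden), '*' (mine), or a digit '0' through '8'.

H H H H H
H H H H H
H H H H H
1 H H H H
H H H H H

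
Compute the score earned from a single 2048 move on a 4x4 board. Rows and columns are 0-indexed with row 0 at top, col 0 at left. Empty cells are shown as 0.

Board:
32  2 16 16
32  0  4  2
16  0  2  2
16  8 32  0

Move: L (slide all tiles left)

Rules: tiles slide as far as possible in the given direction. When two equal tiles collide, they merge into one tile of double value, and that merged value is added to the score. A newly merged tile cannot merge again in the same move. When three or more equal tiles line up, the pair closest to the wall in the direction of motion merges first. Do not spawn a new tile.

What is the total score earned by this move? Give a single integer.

Slide left:
row 0: [32, 2, 16, 16] -> [32, 2, 32, 0]  score +32 (running 32)
row 1: [32, 0, 4, 2] -> [32, 4, 2, 0]  score +0 (running 32)
row 2: [16, 0, 2, 2] -> [16, 4, 0, 0]  score +4 (running 36)
row 3: [16, 8, 32, 0] -> [16, 8, 32, 0]  score +0 (running 36)
Board after move:
32  2 32  0
32  4  2  0
16  4  0  0
16  8 32  0

Answer: 36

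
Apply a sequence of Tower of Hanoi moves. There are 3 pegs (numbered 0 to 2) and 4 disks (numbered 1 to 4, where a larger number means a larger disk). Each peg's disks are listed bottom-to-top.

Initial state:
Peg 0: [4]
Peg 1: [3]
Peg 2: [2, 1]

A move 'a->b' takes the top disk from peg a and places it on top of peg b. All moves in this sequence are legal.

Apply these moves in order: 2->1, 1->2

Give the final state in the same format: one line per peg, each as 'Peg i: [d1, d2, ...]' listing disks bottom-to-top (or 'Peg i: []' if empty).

After move 1 (2->1):
Peg 0: [4]
Peg 1: [3, 1]
Peg 2: [2]

After move 2 (1->2):
Peg 0: [4]
Peg 1: [3]
Peg 2: [2, 1]

Answer: Peg 0: [4]
Peg 1: [3]
Peg 2: [2, 1]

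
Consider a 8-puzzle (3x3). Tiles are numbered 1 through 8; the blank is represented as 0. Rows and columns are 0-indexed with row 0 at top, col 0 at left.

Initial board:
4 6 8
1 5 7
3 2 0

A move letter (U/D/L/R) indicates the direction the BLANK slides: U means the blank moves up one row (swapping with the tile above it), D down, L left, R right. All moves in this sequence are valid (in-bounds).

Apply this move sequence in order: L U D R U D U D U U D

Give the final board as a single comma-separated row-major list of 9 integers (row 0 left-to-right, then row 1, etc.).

After move 1 (L):
4 6 8
1 5 7
3 0 2

After move 2 (U):
4 6 8
1 0 7
3 5 2

After move 3 (D):
4 6 8
1 5 7
3 0 2

After move 4 (R):
4 6 8
1 5 7
3 2 0

After move 5 (U):
4 6 8
1 5 0
3 2 7

After move 6 (D):
4 6 8
1 5 7
3 2 0

After move 7 (U):
4 6 8
1 5 0
3 2 7

After move 8 (D):
4 6 8
1 5 7
3 2 0

After move 9 (U):
4 6 8
1 5 0
3 2 7

After move 10 (U):
4 6 0
1 5 8
3 2 7

After move 11 (D):
4 6 8
1 5 0
3 2 7

Answer: 4, 6, 8, 1, 5, 0, 3, 2, 7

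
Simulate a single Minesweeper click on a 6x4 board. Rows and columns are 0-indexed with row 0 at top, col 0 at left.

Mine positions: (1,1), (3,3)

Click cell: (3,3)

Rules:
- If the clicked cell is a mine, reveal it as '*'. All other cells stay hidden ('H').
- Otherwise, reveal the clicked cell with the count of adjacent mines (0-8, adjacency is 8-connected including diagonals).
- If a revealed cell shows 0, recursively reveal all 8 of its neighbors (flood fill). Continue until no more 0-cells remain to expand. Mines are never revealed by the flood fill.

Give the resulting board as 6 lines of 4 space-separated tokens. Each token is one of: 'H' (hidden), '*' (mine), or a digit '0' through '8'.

H H H H
H H H H
H H H H
H H H *
H H H H
H H H H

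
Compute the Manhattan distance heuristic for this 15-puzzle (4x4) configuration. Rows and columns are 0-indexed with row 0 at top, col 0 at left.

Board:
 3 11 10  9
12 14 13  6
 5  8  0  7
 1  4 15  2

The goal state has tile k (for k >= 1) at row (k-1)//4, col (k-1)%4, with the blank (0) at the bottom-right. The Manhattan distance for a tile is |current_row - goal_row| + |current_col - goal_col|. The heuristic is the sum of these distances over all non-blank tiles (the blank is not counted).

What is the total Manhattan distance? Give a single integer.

Answer: 44

Derivation:
Tile 3: (0,0)->(0,2) = 2
Tile 11: (0,1)->(2,2) = 3
Tile 10: (0,2)->(2,1) = 3
Tile 9: (0,3)->(2,0) = 5
Tile 12: (1,0)->(2,3) = 4
Tile 14: (1,1)->(3,1) = 2
Tile 13: (1,2)->(3,0) = 4
Tile 6: (1,3)->(1,1) = 2
Tile 5: (2,0)->(1,0) = 1
Tile 8: (2,1)->(1,3) = 3
Tile 7: (2,3)->(1,2) = 2
Tile 1: (3,0)->(0,0) = 3
Tile 4: (3,1)->(0,3) = 5
Tile 15: (3,2)->(3,2) = 0
Tile 2: (3,3)->(0,1) = 5
Sum: 2 + 3 + 3 + 5 + 4 + 2 + 4 + 2 + 1 + 3 + 2 + 3 + 5 + 0 + 5 = 44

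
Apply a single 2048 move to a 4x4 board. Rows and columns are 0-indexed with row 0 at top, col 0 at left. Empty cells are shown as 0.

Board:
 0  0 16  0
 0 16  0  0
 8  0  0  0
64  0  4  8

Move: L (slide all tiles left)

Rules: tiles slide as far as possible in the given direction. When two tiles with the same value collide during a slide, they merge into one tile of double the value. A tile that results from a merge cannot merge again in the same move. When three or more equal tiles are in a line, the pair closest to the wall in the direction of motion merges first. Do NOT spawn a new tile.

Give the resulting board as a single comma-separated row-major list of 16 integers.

Answer: 16, 0, 0, 0, 16, 0, 0, 0, 8, 0, 0, 0, 64, 4, 8, 0

Derivation:
Slide left:
row 0: [0, 0, 16, 0] -> [16, 0, 0, 0]
row 1: [0, 16, 0, 0] -> [16, 0, 0, 0]
row 2: [8, 0, 0, 0] -> [8, 0, 0, 0]
row 3: [64, 0, 4, 8] -> [64, 4, 8, 0]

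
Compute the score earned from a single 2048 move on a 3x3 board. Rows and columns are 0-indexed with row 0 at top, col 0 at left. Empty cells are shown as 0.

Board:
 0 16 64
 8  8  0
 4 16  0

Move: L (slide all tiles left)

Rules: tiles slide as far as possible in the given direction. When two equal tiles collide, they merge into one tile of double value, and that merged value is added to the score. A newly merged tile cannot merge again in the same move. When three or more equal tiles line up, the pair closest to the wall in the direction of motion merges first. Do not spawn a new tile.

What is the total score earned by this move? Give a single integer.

Answer: 16

Derivation:
Slide left:
row 0: [0, 16, 64] -> [16, 64, 0]  score +0 (running 0)
row 1: [8, 8, 0] -> [16, 0, 0]  score +16 (running 16)
row 2: [4, 16, 0] -> [4, 16, 0]  score +0 (running 16)
Board after move:
16 64  0
16  0  0
 4 16  0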